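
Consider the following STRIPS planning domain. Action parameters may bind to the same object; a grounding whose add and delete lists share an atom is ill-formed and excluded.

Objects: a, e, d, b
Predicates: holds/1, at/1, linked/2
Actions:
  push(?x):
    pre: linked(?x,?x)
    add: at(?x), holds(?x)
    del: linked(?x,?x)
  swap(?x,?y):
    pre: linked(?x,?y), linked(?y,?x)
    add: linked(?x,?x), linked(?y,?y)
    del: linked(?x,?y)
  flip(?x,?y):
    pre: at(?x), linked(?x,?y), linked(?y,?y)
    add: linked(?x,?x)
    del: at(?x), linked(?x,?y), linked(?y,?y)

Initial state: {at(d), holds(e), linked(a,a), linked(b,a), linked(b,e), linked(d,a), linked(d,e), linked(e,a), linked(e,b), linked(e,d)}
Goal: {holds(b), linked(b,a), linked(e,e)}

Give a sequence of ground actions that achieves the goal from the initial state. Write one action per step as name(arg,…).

1. swap(e,b)  →  {at(d), holds(e), linked(a,a), linked(b,a), linked(b,b), linked(b,e), linked(d,a), linked(d,e), linked(e,a), linked(e,d), linked(e,e)}
2. push(b)  →  {at(b), at(d), holds(b), holds(e), linked(a,a), linked(b,a), linked(b,e), linked(d,a), linked(d,e), linked(e,a), linked(e,d), linked(e,e)}

swap(e,b); push(b)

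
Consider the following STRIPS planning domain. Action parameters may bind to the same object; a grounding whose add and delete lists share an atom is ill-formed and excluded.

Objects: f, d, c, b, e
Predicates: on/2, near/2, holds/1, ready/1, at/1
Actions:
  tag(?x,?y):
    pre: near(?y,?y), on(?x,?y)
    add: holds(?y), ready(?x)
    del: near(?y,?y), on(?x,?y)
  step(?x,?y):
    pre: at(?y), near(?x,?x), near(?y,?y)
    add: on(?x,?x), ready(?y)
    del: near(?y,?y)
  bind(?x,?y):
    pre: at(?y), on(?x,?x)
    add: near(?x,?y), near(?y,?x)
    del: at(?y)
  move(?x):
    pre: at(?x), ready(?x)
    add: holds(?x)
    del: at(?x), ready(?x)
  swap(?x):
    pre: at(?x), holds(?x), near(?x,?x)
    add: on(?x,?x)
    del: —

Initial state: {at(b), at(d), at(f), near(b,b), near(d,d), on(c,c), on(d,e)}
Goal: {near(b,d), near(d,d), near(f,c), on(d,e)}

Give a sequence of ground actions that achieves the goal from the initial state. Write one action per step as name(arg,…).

1. step(d,b)  →  {at(b), at(d), at(f), near(d,d), on(c,c), on(d,d), on(d,e), ready(b)}
2. bind(d,b)  →  {at(d), at(f), near(b,d), near(d,b), near(d,d), on(c,c), on(d,d), on(d,e), ready(b)}
3. bind(c,f)  →  {at(d), near(b,d), near(c,f), near(d,b), near(d,d), near(f,c), on(c,c), on(d,d), on(d,e), ready(b)}

step(d,b); bind(d,b); bind(c,f)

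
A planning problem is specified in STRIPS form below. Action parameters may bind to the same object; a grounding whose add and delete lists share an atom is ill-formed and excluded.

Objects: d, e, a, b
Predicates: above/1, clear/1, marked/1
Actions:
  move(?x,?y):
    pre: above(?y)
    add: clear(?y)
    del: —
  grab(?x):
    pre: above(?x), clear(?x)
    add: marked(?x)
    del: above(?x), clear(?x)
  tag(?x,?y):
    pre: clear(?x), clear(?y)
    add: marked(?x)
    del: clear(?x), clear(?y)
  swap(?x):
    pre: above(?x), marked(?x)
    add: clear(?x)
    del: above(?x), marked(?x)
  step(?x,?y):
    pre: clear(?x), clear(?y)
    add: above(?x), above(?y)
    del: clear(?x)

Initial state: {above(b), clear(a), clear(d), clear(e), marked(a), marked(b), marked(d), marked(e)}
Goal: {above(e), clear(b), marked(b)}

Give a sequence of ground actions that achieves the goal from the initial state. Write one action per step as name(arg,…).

1. move(d,b)  →  {above(b), clear(a), clear(b), clear(d), clear(e), marked(a), marked(b), marked(d), marked(e)}
2. step(d,e)  →  {above(b), above(d), above(e), clear(a), clear(b), clear(e), marked(a), marked(b), marked(d), marked(e)}

move(d,b); step(d,e)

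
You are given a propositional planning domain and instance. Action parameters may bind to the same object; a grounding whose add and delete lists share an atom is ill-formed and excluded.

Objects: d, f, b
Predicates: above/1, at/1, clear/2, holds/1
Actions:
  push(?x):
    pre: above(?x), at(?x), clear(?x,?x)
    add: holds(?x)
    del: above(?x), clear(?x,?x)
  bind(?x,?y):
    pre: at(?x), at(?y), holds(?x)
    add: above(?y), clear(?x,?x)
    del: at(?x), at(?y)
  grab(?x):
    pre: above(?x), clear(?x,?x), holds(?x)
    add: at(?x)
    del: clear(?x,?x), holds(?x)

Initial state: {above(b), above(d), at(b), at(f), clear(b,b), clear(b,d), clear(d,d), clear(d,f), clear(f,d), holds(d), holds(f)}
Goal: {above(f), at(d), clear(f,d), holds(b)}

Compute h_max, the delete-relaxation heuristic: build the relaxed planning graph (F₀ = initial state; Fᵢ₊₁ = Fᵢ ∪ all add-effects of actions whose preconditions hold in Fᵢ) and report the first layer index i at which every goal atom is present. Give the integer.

F0 = init (11 atoms)
F1 = F0 ∪ {above(f), at(d), clear(f,f), holds(b)}  (15 atoms)
goal ⊆ F1  ⇒  h_max = 1

1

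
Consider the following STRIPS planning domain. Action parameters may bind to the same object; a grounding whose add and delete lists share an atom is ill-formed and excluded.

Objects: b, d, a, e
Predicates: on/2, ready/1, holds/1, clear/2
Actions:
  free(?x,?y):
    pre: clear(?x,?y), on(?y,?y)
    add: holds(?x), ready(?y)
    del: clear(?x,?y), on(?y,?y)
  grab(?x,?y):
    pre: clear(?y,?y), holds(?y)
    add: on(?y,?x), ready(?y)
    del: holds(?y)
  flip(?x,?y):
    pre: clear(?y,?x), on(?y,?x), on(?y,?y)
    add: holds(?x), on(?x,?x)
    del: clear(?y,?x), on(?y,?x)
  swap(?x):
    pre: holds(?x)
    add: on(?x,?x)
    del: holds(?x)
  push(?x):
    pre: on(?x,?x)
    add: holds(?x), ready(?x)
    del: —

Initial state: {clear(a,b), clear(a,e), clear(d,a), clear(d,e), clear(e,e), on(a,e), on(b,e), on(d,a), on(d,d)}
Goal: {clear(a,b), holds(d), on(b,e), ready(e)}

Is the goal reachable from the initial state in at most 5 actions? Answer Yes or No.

1. flip(a,d)  →  {clear(a,b), clear(a,e), clear(d,e), clear(e,e), holds(a), on(a,a), on(a,e), on(b,e), on(d,d)}
2. flip(e,a)  →  {clear(a,b), clear(d,e), clear(e,e), holds(a), holds(e), on(a,a), on(b,e), on(d,d), on(e,e)}
3. free(d,e)  →  {clear(a,b), clear(e,e), holds(a), holds(d), holds(e), on(a,a), on(b,e), on(d,d), ready(e)}
optimal plan length = 3; 3 ≤ 5

Yes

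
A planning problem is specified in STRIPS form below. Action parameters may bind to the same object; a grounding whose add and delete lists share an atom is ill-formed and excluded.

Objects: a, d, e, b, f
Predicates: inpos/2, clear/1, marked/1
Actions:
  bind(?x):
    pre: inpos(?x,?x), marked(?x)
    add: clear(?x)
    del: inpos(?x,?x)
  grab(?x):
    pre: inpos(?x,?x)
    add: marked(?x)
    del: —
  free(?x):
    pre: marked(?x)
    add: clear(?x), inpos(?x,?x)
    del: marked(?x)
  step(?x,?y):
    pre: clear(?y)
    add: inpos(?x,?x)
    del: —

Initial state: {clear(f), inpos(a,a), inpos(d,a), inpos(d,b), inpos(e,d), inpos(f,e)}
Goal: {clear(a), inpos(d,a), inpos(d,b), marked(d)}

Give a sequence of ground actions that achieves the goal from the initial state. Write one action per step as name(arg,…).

1. grab(a)  →  {clear(f), inpos(a,a), inpos(d,a), inpos(d,b), inpos(e,d), inpos(f,e), marked(a)}
2. bind(a)  →  {clear(a), clear(f), inpos(d,a), inpos(d,b), inpos(e,d), inpos(f,e), marked(a)}
3. step(d,a)  →  {clear(a), clear(f), inpos(d,a), inpos(d,b), inpos(d,d), inpos(e,d), inpos(f,e), marked(a)}
4. grab(d)  →  {clear(a), clear(f), inpos(d,a), inpos(d,b), inpos(d,d), inpos(e,d), inpos(f,e), marked(a), marked(d)}

grab(a); bind(a); step(d,a); grab(d)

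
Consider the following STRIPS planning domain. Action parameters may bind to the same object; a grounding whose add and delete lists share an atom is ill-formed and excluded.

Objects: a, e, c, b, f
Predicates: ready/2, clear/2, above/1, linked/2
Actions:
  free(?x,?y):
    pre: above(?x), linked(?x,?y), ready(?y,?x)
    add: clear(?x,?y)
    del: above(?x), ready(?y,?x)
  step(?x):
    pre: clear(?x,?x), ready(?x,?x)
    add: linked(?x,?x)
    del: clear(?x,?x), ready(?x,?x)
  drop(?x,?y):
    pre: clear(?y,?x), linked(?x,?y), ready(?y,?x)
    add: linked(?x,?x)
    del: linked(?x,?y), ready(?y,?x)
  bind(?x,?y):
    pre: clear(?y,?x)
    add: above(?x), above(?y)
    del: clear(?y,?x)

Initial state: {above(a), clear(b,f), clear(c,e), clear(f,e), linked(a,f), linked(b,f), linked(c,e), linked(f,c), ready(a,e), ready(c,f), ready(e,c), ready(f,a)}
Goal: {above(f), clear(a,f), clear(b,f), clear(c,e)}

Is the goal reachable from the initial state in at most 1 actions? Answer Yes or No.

No

1. free(a,f)  →  {clear(a,f), clear(b,f), clear(c,e), clear(f,e), linked(a,f), linked(b,f), linked(c,e), linked(f,c), ready(a,e), ready(c,f), ready(e,c)}
2. bind(e,f)  →  {above(e), above(f), clear(a,f), clear(b,f), clear(c,e), linked(a,f), linked(b,f), linked(c,e), linked(f,c), ready(a,e), ready(c,f), ready(e,c)}
optimal plan length = 2; 2 > 1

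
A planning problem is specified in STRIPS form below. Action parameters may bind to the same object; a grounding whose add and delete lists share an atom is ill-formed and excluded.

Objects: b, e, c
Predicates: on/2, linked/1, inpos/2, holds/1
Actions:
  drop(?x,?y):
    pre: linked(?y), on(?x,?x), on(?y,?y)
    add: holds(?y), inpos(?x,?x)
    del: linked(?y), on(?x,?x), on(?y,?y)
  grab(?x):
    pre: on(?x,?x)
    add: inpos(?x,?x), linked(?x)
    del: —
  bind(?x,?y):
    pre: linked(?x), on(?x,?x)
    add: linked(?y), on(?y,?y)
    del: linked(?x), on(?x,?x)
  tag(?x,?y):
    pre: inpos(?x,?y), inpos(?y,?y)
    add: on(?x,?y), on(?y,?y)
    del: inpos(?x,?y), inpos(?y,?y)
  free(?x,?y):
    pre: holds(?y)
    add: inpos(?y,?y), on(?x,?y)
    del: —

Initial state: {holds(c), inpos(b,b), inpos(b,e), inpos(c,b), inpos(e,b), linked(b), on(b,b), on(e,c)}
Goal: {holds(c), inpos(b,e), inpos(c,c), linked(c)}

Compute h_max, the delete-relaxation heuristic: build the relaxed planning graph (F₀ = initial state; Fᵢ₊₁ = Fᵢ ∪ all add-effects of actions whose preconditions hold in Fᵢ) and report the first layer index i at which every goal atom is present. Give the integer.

1

F0 = init (8 atoms)
F1 = F0 ∪ {holds(b), inpos(c,c), linked(c), linked(e), on(b,c), on(c,b), on(c,c), on(e,b), on(e,e)}  (17 atoms)
goal ⊆ F1  ⇒  h_max = 1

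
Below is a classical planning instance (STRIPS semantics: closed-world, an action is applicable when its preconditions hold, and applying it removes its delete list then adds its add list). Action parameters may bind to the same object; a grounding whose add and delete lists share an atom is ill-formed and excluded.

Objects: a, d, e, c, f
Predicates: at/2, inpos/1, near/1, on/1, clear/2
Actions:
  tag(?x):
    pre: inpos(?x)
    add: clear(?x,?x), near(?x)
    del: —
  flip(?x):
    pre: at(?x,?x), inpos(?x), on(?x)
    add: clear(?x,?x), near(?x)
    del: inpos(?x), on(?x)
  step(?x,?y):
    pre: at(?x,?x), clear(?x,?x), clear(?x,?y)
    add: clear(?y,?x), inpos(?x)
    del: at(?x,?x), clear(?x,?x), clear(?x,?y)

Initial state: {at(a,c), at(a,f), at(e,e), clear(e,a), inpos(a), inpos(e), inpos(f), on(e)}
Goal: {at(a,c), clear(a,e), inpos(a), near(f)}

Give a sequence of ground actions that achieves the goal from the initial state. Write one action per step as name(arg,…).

1. tag(e)  →  {at(a,c), at(a,f), at(e,e), clear(e,a), clear(e,e), inpos(a), inpos(e), inpos(f), near(e), on(e)}
2. tag(f)  →  {at(a,c), at(a,f), at(e,e), clear(e,a), clear(e,e), clear(f,f), inpos(a), inpos(e), inpos(f), near(e), near(f), on(e)}
3. step(e,a)  →  {at(a,c), at(a,f), clear(a,e), clear(f,f), inpos(a), inpos(e), inpos(f), near(e), near(f), on(e)}

tag(e); tag(f); step(e,a)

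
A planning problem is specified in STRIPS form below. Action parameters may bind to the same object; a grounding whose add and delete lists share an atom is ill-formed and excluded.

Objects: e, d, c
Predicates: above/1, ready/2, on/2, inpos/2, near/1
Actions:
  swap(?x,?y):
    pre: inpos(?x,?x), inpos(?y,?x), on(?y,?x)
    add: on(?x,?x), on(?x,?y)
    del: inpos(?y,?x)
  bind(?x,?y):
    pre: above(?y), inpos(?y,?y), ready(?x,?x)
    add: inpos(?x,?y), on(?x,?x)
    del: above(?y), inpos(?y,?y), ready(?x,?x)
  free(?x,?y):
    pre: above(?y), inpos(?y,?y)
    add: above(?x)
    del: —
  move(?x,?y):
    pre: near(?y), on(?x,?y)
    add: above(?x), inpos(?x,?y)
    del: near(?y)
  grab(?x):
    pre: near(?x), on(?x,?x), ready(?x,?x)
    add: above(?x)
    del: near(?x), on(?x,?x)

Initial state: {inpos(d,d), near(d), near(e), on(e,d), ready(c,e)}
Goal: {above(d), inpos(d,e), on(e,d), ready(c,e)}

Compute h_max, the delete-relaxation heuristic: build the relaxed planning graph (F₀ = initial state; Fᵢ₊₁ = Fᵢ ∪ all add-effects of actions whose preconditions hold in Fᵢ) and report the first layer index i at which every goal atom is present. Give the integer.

F0 = init (5 atoms)
F1 = F0 ∪ {above(e), inpos(e,d)}  (7 atoms)
F2 = F1 ∪ {on(d,d), on(d,e)}  (9 atoms)
F3 = F2 ∪ {above(d), inpos(d,e)}  (11 atoms)
goal ⊆ F3  ⇒  h_max = 3

3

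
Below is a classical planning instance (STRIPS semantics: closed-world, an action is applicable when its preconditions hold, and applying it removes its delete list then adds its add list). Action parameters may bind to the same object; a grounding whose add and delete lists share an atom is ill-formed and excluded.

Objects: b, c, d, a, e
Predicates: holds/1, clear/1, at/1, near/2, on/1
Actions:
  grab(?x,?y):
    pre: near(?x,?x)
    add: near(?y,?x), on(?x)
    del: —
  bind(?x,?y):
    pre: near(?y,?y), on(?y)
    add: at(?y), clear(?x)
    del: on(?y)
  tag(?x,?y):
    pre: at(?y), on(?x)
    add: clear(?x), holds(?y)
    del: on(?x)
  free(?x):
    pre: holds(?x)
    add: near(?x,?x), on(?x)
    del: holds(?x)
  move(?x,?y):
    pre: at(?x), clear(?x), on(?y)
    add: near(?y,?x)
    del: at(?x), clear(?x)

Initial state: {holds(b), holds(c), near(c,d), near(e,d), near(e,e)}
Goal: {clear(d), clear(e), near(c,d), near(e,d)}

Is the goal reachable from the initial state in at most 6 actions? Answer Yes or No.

Yes

1. grab(e,b)  →  {holds(b), holds(c), near(b,e), near(c,d), near(e,d), near(e,e), on(e)}
2. bind(d,e)  →  {at(e), clear(d), holds(b), holds(c), near(b,e), near(c,d), near(e,d), near(e,e)}
3. grab(e,b)  →  {at(e), clear(d), holds(b), holds(c), near(b,e), near(c,d), near(e,d), near(e,e), on(e)}
4. bind(e,e)  →  {at(e), clear(d), clear(e), holds(b), holds(c), near(b,e), near(c,d), near(e,d), near(e,e)}
optimal plan length = 4; 4 ≤ 6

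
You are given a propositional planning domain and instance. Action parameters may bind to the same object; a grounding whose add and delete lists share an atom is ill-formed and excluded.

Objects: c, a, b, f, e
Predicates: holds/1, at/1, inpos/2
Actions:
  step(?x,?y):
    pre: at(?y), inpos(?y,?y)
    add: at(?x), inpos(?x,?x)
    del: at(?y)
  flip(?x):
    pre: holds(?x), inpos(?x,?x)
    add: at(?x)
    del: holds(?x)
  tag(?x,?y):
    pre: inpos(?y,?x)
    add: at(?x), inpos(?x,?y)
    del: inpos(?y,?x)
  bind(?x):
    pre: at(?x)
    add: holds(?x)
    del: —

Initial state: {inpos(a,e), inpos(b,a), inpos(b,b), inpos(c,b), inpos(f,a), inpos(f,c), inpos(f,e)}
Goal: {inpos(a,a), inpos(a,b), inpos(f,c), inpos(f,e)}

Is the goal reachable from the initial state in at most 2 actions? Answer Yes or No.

No

1. tag(a,b)  →  {at(a), inpos(a,b), inpos(a,e), inpos(b,b), inpos(c,b), inpos(f,a), inpos(f,c), inpos(f,e)}
2. tag(b,c)  →  {at(a), at(b), inpos(a,b), inpos(a,e), inpos(b,b), inpos(b,c), inpos(f,a), inpos(f,c), inpos(f,e)}
3. step(a,b)  →  {at(a), inpos(a,a), inpos(a,b), inpos(a,e), inpos(b,b), inpos(b,c), inpos(f,a), inpos(f,c), inpos(f,e)}
optimal plan length = 3; 3 > 2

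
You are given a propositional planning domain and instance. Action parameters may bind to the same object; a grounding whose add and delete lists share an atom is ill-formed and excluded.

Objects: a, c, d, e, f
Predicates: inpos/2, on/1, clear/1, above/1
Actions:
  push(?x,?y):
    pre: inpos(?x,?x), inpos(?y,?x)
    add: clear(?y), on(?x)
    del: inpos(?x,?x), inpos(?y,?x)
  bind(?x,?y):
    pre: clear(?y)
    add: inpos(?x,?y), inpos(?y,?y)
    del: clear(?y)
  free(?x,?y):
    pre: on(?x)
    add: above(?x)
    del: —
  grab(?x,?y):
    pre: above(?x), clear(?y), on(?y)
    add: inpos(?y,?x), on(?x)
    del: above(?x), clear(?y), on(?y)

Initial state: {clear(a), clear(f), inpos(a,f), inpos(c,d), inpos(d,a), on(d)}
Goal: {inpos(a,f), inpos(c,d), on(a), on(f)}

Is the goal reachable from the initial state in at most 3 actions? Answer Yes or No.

No

1. bind(a,a)  →  {clear(f), inpos(a,a), inpos(a,f), inpos(c,d), inpos(d,a), on(d)}
2. push(a,a)  →  {clear(a), clear(f), inpos(a,f), inpos(c,d), inpos(d,a), on(a), on(d)}
3. bind(a,f)  →  {clear(a), inpos(a,f), inpos(c,d), inpos(d,a), inpos(f,f), on(a), on(d)}
4. push(f,f)  →  {clear(a), clear(f), inpos(a,f), inpos(c,d), inpos(d,a), on(a), on(d), on(f)}
optimal plan length = 4; 4 > 3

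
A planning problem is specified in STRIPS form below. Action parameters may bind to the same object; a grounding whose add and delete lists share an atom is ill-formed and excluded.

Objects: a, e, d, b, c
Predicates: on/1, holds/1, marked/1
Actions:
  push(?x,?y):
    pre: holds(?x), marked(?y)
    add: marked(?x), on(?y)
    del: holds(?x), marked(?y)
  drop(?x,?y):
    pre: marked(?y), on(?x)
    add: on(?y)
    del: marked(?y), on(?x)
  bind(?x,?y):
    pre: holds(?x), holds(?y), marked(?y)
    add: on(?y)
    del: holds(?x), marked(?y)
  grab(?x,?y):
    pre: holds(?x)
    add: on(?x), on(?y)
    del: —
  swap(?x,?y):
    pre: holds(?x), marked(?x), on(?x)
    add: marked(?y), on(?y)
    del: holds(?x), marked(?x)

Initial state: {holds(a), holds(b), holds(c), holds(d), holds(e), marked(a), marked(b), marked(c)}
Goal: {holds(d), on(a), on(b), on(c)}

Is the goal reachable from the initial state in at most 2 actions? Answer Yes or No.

Yes

1. push(a,b)  →  {holds(b), holds(c), holds(d), holds(e), marked(a), marked(c), on(b)}
2. grab(c,a)  →  {holds(b), holds(c), holds(d), holds(e), marked(a), marked(c), on(a), on(b), on(c)}
optimal plan length = 2; 2 ≤ 2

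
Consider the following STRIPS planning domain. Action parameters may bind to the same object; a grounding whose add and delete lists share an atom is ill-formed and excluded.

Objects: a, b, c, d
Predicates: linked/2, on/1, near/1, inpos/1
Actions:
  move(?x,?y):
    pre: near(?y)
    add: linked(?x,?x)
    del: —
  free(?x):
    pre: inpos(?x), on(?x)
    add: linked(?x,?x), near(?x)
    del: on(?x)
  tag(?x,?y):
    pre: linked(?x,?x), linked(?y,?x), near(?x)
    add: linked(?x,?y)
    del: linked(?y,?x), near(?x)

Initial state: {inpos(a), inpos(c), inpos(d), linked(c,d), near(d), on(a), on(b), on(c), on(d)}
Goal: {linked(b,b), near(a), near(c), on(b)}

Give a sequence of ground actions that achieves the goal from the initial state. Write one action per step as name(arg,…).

1. move(b,d)  →  {inpos(a), inpos(c), inpos(d), linked(b,b), linked(c,d), near(d), on(a), on(b), on(c), on(d)}
2. free(a)  →  {inpos(a), inpos(c), inpos(d), linked(a,a), linked(b,b), linked(c,d), near(a), near(d), on(b), on(c), on(d)}
3. free(c)  →  {inpos(a), inpos(c), inpos(d), linked(a,a), linked(b,b), linked(c,c), linked(c,d), near(a), near(c), near(d), on(b), on(d)}

move(b,d); free(a); free(c)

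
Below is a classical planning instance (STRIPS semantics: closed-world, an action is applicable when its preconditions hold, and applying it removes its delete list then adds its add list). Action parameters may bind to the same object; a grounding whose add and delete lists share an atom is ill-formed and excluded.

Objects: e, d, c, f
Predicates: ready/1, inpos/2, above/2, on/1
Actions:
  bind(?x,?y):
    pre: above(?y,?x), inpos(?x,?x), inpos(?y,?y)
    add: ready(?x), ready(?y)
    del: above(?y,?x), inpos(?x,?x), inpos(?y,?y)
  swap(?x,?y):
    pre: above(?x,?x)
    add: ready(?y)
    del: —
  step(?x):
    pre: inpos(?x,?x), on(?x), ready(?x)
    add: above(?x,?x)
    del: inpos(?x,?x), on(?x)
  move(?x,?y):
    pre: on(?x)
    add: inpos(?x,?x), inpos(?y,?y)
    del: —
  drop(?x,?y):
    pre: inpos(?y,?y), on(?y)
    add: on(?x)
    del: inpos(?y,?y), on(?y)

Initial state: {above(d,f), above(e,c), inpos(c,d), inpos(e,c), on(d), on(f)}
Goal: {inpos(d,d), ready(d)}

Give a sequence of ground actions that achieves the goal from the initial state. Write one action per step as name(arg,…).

move(d,f); bind(f,d); move(d,e)

1. move(d,f)  →  {above(d,f), above(e,c), inpos(c,d), inpos(d,d), inpos(e,c), inpos(f,f), on(d), on(f)}
2. bind(f,d)  →  {above(e,c), inpos(c,d), inpos(e,c), on(d), on(f), ready(d), ready(f)}
3. move(d,e)  →  {above(e,c), inpos(c,d), inpos(d,d), inpos(e,c), inpos(e,e), on(d), on(f), ready(d), ready(f)}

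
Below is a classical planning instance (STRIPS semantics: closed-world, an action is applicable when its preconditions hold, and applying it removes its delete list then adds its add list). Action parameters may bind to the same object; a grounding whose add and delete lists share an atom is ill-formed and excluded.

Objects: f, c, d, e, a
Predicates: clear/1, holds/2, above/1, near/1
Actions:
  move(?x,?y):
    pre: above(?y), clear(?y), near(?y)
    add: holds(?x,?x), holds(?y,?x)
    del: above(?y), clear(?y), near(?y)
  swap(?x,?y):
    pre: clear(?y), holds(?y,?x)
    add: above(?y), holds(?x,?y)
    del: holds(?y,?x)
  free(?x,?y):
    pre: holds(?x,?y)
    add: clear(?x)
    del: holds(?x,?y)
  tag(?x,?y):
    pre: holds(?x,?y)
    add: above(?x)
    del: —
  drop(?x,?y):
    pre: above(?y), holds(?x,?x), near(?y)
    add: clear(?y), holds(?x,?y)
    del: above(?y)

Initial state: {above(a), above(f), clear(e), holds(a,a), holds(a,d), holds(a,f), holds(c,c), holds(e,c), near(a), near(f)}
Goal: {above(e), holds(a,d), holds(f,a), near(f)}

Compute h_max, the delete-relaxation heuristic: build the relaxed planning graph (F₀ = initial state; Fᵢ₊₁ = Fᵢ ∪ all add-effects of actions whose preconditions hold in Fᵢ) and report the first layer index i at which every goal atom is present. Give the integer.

F0 = init (10 atoms)
F1 = F0 ∪ {above(c), above(e), clear(a), clear(c), clear(f), holds(c,a), holds(c,e), holds(c,f)}  (18 atoms)
F2 = F1 ∪ {holds(a,c), holds(a,e), holds(d,a), holds(d,d), holds(e,e), holds(f,a), holds(f,c), holds(f,d), holds(f,e), holds(f,f)}  (28 atoms)
goal ⊆ F2  ⇒  h_max = 2

2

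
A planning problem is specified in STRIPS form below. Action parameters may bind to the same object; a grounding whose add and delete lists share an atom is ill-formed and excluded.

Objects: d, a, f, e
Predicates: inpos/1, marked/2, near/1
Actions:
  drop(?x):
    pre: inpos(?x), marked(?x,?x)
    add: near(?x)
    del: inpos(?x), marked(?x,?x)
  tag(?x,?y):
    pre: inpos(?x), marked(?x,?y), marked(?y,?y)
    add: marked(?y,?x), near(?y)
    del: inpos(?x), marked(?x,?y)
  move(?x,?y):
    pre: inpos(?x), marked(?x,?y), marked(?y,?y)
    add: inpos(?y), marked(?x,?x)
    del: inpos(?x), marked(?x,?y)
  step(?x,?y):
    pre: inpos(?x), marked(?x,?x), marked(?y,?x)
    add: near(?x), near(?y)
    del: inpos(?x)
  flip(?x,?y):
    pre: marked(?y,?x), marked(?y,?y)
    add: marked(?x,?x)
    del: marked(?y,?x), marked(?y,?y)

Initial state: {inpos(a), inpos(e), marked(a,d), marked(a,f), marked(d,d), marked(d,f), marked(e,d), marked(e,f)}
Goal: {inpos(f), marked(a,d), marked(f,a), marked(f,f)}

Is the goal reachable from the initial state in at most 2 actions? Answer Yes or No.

1. flip(f,d)  →  {inpos(a), inpos(e), marked(a,d), marked(a,f), marked(e,d), marked(e,f), marked(f,f)}
2. tag(a,f)  →  {inpos(e), marked(a,d), marked(e,d), marked(e,f), marked(f,a), marked(f,f), near(f)}
3. move(e,f)  →  {inpos(f), marked(a,d), marked(e,d), marked(e,e), marked(f,a), marked(f,f), near(f)}
optimal plan length = 3; 3 > 2

No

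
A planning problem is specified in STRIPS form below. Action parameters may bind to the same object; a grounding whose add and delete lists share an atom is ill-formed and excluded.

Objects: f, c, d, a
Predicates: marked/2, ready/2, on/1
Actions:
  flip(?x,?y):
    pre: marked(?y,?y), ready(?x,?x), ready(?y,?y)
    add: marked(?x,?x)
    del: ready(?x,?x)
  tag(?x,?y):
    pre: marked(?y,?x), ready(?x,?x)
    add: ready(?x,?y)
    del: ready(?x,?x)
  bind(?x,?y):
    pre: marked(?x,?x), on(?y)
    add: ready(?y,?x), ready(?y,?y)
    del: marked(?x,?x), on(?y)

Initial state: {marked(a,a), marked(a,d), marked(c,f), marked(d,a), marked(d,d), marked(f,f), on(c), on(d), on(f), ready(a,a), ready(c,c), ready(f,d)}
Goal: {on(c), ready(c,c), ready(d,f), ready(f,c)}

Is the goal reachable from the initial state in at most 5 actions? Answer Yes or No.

1. bind(f,d)  →  {marked(a,a), marked(a,d), marked(c,f), marked(d,a), marked(d,d), on(c), on(f), ready(a,a), ready(c,c), ready(d,d), ready(d,f), ready(f,d)}
2. bind(d,f)  →  {marked(a,a), marked(a,d), marked(c,f), marked(d,a), on(c), ready(a,a), ready(c,c), ready(d,d), ready(d,f), ready(f,d), ready(f,f)}
3. tag(f,c)  →  {marked(a,a), marked(a,d), marked(c,f), marked(d,a), on(c), ready(a,a), ready(c,c), ready(d,d), ready(d,f), ready(f,c), ready(f,d)}
optimal plan length = 3; 3 ≤ 5

Yes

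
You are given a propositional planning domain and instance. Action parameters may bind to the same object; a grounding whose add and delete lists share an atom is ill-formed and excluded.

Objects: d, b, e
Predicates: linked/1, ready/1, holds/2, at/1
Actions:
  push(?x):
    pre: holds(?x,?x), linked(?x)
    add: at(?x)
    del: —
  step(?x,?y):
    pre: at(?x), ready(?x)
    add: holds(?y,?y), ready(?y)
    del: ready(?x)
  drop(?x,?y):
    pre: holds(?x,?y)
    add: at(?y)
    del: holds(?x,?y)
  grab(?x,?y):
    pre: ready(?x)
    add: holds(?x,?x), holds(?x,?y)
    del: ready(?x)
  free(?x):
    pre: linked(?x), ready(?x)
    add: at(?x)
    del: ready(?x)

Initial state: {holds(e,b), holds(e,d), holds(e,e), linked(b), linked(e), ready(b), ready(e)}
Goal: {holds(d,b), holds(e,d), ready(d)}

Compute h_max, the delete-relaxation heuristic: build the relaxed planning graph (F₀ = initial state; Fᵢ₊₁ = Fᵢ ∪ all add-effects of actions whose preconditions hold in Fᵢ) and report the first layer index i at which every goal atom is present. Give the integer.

F0 = init (7 atoms)
F1 = F0 ∪ {at(b), at(d), at(e), holds(b,b), holds(b,d), holds(b,e)}  (13 atoms)
F2 = F1 ∪ {holds(d,d), ready(d)}  (15 atoms)
F3 = F2 ∪ {holds(d,b), holds(d,e)}  (17 atoms)
goal ⊆ F3  ⇒  h_max = 3

3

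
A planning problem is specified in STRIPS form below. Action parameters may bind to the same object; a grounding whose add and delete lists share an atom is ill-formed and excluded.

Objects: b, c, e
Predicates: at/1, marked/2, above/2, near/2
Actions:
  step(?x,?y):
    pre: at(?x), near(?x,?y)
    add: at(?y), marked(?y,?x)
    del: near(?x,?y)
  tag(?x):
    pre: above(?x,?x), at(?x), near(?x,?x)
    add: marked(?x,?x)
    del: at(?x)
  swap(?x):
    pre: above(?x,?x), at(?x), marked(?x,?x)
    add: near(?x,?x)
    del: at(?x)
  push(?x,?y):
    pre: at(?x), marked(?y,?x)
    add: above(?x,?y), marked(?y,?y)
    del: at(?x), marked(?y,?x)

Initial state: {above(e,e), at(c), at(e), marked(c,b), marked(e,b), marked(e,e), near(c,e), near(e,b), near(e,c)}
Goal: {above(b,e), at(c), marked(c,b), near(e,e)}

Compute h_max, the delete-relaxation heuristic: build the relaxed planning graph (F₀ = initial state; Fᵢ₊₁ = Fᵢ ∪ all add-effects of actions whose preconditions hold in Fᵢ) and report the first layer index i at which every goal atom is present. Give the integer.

F0 = init (9 atoms)
F1 = F0 ∪ {at(b), marked(b,e), marked(c,e), marked(e,c), near(e,e)}  (14 atoms)
F2 = F1 ∪ {above(b,c), above(b,e), above(c,e), above(e,b), above(e,c), marked(b,b), marked(c,c)}  (21 atoms)
goal ⊆ F2  ⇒  h_max = 2

2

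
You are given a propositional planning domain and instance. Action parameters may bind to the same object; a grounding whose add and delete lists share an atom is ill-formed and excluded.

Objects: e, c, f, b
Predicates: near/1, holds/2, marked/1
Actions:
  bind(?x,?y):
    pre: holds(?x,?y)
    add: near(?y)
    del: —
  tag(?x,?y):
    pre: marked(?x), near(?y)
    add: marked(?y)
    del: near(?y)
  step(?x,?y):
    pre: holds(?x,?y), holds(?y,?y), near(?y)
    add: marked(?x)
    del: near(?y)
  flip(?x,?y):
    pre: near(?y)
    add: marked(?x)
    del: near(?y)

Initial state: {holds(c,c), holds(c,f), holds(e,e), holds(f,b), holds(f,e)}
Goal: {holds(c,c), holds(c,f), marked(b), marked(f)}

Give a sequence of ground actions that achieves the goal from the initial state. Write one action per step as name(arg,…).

1. bind(e,e)  →  {holds(c,c), holds(c,f), holds(e,e), holds(f,b), holds(f,e), near(e)}
2. bind(c,c)  →  {holds(c,c), holds(c,f), holds(e,e), holds(f,b), holds(f,e), near(c), near(e)}
3. step(f,e)  →  {holds(c,c), holds(c,f), holds(e,e), holds(f,b), holds(f,e), marked(f), near(c)}
4. flip(b,c)  →  {holds(c,c), holds(c,f), holds(e,e), holds(f,b), holds(f,e), marked(b), marked(f)}

bind(e,e); bind(c,c); step(f,e); flip(b,c)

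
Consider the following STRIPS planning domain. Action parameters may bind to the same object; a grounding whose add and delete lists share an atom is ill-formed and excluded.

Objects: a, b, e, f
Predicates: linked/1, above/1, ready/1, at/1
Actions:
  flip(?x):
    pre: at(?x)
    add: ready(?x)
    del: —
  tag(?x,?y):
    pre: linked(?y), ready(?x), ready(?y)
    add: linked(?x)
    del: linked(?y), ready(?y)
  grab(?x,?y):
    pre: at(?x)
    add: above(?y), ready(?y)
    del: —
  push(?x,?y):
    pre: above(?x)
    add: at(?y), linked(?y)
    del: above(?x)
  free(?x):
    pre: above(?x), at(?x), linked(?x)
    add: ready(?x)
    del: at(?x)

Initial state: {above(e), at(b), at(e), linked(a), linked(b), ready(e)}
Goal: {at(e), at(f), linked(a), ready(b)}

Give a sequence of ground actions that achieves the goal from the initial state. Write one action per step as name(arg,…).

flip(b); push(e,f)

1. flip(b)  →  {above(e), at(b), at(e), linked(a), linked(b), ready(b), ready(e)}
2. push(e,f)  →  {at(b), at(e), at(f), linked(a), linked(b), linked(f), ready(b), ready(e)}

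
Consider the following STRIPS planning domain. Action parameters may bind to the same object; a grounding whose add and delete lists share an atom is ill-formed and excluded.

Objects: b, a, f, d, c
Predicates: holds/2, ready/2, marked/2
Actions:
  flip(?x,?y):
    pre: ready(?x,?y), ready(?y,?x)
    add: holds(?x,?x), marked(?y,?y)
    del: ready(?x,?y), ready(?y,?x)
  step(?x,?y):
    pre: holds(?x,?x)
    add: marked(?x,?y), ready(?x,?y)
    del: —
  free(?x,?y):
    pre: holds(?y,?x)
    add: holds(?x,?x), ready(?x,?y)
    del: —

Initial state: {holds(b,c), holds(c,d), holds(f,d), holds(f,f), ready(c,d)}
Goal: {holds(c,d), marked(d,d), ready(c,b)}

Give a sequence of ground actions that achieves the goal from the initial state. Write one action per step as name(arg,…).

1. free(d,f)  →  {holds(b,c), holds(c,d), holds(d,d), holds(f,d), holds(f,f), ready(c,d), ready(d,f)}
2. step(d,d)  →  {holds(b,c), holds(c,d), holds(d,d), holds(f,d), holds(f,f), marked(d,d), ready(c,d), ready(d,d), ready(d,f)}
3. free(c,b)  →  {holds(b,c), holds(c,c), holds(c,d), holds(d,d), holds(f,d), holds(f,f), marked(d,d), ready(c,b), ready(c,d), ready(d,d), ready(d,f)}

free(d,f); step(d,d); free(c,b)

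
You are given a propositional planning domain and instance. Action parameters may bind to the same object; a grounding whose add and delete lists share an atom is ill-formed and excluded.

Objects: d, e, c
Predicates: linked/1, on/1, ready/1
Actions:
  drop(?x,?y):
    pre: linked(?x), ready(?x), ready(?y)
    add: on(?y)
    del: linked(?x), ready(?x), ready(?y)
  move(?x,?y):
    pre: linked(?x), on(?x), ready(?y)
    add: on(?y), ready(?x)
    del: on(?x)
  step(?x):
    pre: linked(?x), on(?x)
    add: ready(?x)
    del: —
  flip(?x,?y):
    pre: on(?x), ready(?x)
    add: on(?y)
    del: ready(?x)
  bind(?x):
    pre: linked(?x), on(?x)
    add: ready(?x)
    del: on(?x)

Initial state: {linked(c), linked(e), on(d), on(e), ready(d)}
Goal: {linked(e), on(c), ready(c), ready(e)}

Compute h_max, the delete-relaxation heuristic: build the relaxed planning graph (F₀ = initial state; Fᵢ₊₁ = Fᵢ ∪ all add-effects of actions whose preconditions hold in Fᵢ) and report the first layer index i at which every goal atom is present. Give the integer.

F0 = init (5 atoms)
F1 = F0 ∪ {on(c), ready(e)}  (7 atoms)
F2 = F1 ∪ {ready(c)}  (8 atoms)
goal ⊆ F2  ⇒  h_max = 2

2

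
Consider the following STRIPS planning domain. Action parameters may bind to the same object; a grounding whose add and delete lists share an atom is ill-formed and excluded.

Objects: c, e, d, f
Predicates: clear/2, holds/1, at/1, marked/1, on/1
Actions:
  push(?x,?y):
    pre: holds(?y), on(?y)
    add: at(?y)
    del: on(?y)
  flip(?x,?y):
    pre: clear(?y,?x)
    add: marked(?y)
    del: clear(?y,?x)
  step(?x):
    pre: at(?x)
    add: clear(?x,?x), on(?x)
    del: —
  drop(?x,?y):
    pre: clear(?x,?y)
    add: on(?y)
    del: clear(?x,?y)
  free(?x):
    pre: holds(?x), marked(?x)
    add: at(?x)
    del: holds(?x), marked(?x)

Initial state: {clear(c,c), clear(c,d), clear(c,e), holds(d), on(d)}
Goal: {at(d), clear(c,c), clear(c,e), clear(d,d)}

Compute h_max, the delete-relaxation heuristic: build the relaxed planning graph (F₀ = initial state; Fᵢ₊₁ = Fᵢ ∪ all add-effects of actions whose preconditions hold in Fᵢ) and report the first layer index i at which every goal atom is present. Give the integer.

2

F0 = init (5 atoms)
F1 = F0 ∪ {at(d), marked(c), on(c), on(e)}  (9 atoms)
F2 = F1 ∪ {clear(d,d)}  (10 atoms)
goal ⊆ F2  ⇒  h_max = 2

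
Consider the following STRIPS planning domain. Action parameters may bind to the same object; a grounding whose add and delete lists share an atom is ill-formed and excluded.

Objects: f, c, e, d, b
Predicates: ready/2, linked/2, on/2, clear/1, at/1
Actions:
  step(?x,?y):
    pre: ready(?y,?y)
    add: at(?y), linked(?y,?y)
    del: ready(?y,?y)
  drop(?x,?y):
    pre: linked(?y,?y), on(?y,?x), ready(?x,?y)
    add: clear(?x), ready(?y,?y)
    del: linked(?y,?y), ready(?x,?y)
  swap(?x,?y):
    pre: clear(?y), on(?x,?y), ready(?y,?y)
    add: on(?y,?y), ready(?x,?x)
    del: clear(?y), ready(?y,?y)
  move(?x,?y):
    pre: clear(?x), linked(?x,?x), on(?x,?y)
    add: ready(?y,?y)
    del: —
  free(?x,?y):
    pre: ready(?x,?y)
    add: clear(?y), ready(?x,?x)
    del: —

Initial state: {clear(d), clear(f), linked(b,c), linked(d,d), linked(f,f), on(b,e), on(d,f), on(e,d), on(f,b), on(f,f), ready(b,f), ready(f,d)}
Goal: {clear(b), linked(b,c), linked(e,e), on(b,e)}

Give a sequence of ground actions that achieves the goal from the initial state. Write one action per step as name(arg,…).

drop(f,d); drop(b,f); swap(e,d); step(f,e)

1. drop(f,d)  →  {clear(d), clear(f), linked(b,c), linked(f,f), on(b,e), on(d,f), on(e,d), on(f,b), on(f,f), ready(b,f), ready(d,d)}
2. drop(b,f)  →  {clear(b), clear(d), clear(f), linked(b,c), on(b,e), on(d,f), on(e,d), on(f,b), on(f,f), ready(d,d), ready(f,f)}
3. swap(e,d)  →  {clear(b), clear(f), linked(b,c), on(b,e), on(d,d), on(d,f), on(e,d), on(f,b), on(f,f), ready(e,e), ready(f,f)}
4. step(f,e)  →  {at(e), clear(b), clear(f), linked(b,c), linked(e,e), on(b,e), on(d,d), on(d,f), on(e,d), on(f,b), on(f,f), ready(f,f)}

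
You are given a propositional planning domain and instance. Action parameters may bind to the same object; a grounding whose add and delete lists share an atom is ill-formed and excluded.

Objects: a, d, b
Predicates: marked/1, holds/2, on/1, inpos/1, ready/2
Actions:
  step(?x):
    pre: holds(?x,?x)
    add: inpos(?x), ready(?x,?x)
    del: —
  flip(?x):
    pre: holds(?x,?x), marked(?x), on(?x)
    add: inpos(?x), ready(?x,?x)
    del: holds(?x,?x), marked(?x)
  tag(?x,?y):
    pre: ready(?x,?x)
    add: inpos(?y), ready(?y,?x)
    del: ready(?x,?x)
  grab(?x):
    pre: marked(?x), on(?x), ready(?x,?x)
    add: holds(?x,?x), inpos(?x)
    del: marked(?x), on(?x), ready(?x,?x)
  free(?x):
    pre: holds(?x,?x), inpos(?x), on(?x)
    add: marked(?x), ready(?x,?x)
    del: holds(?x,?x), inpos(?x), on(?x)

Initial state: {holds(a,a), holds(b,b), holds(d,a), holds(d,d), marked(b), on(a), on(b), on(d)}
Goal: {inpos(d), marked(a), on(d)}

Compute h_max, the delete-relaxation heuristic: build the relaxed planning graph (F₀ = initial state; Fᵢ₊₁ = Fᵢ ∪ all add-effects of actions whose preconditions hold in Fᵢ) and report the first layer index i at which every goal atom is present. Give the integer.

2

F0 = init (8 atoms)
F1 = F0 ∪ {inpos(a), inpos(b), inpos(d), ready(a,a), ready(b,b), ready(d,d)}  (14 atoms)
F2 = F1 ∪ {marked(a), marked(d), ready(a,b), ready(a,d), ready(b,a), ready(b,d), ready(d,a), ready(d,b)}  (22 atoms)
goal ⊆ F2  ⇒  h_max = 2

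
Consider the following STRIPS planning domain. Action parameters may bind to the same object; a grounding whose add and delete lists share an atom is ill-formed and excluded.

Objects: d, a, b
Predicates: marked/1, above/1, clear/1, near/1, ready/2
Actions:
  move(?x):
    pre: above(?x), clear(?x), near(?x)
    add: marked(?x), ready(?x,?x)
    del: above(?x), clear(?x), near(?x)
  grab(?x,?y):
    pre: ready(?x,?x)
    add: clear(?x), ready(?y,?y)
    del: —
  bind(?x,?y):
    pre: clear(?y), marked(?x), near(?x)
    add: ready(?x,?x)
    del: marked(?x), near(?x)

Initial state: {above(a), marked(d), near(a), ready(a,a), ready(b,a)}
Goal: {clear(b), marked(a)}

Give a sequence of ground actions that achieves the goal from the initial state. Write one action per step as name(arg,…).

1. grab(a,b)  →  {above(a), clear(a), marked(d), near(a), ready(a,a), ready(b,a), ready(b,b)}
2. move(a)  →  {marked(a), marked(d), ready(a,a), ready(b,a), ready(b,b)}
3. grab(b,d)  →  {clear(b), marked(a), marked(d), ready(a,a), ready(b,a), ready(b,b), ready(d,d)}

grab(a,b); move(a); grab(b,d)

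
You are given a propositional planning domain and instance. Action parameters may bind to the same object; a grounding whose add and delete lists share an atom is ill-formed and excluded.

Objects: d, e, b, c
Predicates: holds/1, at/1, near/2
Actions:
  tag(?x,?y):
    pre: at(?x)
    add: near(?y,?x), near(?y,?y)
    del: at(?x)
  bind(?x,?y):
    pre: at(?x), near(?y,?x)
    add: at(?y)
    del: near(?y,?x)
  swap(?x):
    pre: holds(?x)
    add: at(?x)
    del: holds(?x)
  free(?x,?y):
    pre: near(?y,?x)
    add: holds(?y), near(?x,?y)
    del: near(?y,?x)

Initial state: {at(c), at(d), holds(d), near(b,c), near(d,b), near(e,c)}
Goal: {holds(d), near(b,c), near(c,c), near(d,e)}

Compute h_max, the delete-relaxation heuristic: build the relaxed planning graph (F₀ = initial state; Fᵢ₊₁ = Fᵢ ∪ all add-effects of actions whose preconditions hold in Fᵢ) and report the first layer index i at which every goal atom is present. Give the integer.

F0 = init (6 atoms)
F1 = F0 ∪ {at(b), at(e), holds(b), holds(e), near(b,b), near(b,d), near(c,b), near(c,c), near(c,d), near(c,e), near(d,c), near(d,d), near(e,d), near(e,e)}  (20 atoms)
F2 = F1 ∪ {holds(c), near(b,e), near(d,e), near(e,b)}  (24 atoms)
goal ⊆ F2  ⇒  h_max = 2

2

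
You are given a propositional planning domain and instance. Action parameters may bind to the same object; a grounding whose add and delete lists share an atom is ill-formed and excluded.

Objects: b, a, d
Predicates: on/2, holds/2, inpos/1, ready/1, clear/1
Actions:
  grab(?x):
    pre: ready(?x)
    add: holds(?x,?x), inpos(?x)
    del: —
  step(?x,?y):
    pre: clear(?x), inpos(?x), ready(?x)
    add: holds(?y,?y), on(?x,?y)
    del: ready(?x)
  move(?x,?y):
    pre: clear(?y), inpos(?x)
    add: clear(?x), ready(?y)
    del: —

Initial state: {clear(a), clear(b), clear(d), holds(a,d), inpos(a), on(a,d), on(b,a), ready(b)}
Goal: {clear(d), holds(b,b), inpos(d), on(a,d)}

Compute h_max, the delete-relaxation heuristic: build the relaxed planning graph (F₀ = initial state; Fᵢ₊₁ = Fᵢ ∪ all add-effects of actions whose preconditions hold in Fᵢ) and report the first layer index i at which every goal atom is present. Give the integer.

F0 = init (8 atoms)
F1 = F0 ∪ {holds(b,b), inpos(b), ready(a), ready(d)}  (12 atoms)
F2 = F1 ∪ {holds(a,a), holds(d,d), inpos(d), on(a,a), on(a,b), on(b,b), on(b,d)}  (19 atoms)
goal ⊆ F2  ⇒  h_max = 2

2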